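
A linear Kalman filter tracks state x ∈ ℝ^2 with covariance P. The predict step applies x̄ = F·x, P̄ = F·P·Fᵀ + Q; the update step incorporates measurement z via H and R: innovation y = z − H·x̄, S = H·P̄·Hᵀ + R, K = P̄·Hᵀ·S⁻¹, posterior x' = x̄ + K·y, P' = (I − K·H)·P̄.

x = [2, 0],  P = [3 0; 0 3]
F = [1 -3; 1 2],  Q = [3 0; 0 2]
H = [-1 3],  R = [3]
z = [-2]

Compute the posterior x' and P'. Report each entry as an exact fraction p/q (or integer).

x' = [114/31, 18/31]
P' = [347/31 107/31; 107/31 43/31]

x̄ = F·x = [2, 2]
P̄ = F·P·Fᵀ + Q = [33 -15; -15 17]
y = z − H·x̄ = [-6]
S = H·P̄·Hᵀ + R = [279]
K = P̄·Hᵀ·S⁻¹ = [-26/93; 22/93]
x' = x̄ + K·y = [114/31, 18/31]
P' = (I − K·H)·P̄ = [347/31 107/31; 107/31 43/31]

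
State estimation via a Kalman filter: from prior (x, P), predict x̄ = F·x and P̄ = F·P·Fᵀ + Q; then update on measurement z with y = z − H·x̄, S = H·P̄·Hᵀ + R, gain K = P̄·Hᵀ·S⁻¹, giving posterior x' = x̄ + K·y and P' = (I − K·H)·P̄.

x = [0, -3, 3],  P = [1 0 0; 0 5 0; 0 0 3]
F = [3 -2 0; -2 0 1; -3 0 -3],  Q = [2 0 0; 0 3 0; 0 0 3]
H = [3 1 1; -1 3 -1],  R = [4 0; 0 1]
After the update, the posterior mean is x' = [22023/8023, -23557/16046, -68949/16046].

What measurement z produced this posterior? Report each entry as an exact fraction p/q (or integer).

x̄ = F·x = [6, 3, -9]
P̄ = F·P·Fᵀ + Q = [31 -6 -9; -6 10 -3; -9 -3 39]
S = H·P̄·Hᵀ + R = [236 -120; -120 197]
K = P̄·Hᵀ·S⁻¹ = [5283/16046 -20/8023; 2513/32092 1971/8023; -2907/32092 -2031/8023]
x' − x̄ = [-26115/8023, -71695/16046, 75465/16046] = K·y
y = (KᵀK)⁻¹·Kᵀ·(x' − x̄) = [-10, -15]
z = y + H·x̄ = [-10, -15] + [12, 12] = [2, -3]

z = [2, -3]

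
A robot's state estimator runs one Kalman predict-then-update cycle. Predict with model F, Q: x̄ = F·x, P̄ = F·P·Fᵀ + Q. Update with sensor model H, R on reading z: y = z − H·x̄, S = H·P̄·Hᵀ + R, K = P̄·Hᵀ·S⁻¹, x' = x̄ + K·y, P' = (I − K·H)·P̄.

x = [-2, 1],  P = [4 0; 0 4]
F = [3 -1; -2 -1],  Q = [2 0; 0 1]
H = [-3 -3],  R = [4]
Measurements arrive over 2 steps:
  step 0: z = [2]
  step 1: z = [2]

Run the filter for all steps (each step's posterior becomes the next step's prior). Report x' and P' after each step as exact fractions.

step 0: x' = [-817/211, 663/211], P' = [4506/211 -4418/211; -4418/211 4422/211]
step 1: x' = [-160896/73067, 552914/365335], P' = [290902/73067 -247934/73067; -247934/73067 1186826/365335]

step 0: x̄ = F·x = [-7, 3]
step 0: P̄ = F·P·Fᵀ + Q = [42 -20; -20 21]
step 0: y = z − H·x̄ = [-10]
step 0: S = H·P̄·Hᵀ + R = [211]
step 0: K = P̄·Hᵀ·S⁻¹ = [-66/211; -3/211]
step 0: x' = x̄ + K·y = [-817/211, 663/211]
step 0: P' = (I − K·H)·P̄ = [4506/211 -4418/211; -4418/211 4422/211]
step 1: x̄ = F·x = [-3114/211, 971/211]
step 1: P̄ = F·P·Fᵀ + Q = [71906/211 -18196/211; -18196/211 4985/211]
step 1: y = z − H·x̄ = [-6007/211]
step 1: S = H·P̄·Hᵀ + R = [365335/211]
step 1: K = P̄·Hᵀ·S⁻¹ = [-32226/73067; 39633/365335]
step 1: x' = x̄ + K·y = [-160896/73067, 552914/365335]
step 1: P' = (I − K·H)·P̄ = [290902/73067 -247934/73067; -247934/73067 1186826/365335]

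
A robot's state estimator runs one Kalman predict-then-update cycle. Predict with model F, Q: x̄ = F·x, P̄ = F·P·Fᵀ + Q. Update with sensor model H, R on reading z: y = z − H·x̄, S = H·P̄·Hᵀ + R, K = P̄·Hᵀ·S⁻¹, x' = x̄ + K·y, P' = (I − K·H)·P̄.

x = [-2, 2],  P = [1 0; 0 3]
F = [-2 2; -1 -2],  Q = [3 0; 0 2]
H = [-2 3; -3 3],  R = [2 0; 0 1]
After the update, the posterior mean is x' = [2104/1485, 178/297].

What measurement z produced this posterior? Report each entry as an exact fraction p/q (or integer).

z = [-2, -2]

x̄ = F·x = [8, -2]
P̄ = F·P·Fᵀ + Q = [19 -10; -10 15]
S = H·P̄·Hᵀ + R = [333 399; 399 487]
K = P̄·Hᵀ·S⁻¹ = [1597/2970 -613/990; 173/297 -32/99]
x' − x̄ = [-9776/1485, 772/297] = K·y
y = (KᵀK)⁻¹·Kᵀ·(x' − x̄) = [20, 28]
z = y + H·x̄ = [20, 28] + [-22, -30] = [-2, -2]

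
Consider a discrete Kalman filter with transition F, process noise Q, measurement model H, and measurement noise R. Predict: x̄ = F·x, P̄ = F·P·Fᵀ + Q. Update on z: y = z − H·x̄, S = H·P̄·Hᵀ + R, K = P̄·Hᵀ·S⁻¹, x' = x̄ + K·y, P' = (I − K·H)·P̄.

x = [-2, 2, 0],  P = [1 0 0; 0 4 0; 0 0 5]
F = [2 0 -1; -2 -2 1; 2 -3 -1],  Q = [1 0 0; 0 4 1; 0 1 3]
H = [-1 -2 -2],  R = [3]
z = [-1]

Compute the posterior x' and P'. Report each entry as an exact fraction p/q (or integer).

x' = [-1546/449, 2025/449, -1065/449]
P' = [4390/449 -4851/449 2671/449; -4851/449 6460/449 -3913/449; 2671/449 -3913/449 2783/449]

x̄ = F·x = [-4, 0, -10]
P̄ = F·P·Fᵀ + Q = [10 -9 9; -9 29 16; 9 16 48]
y = z − H·x̄ = [-25]
S = H·P̄·Hᵀ + R = [449]
K = P̄·Hᵀ·S⁻¹ = [-10/449; -81/449; -137/449]
x' = x̄ + K·y = [-1546/449, 2025/449, -1065/449]
P' = (I − K·H)·P̄ = [4390/449 -4851/449 2671/449; -4851/449 6460/449 -3913/449; 2671/449 -3913/449 2783/449]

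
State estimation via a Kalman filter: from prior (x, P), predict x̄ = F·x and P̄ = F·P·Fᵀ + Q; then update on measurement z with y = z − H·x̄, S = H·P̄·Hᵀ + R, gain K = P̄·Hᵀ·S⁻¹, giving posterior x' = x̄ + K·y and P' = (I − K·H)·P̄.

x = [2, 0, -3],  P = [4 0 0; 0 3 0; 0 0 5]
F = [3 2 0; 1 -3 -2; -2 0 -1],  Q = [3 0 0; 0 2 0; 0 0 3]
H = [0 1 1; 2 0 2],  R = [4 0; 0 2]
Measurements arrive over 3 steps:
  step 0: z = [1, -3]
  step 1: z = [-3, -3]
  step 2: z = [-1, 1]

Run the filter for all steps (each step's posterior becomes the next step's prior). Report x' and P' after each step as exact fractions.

step 0: x̄ = F·x = [6, 8, -1]
step 0: P̄ = F·P·Fᵀ + Q = [51 -6 -24; -6 53 2; -24 2 24]
step 0: y = z − H·x̄ = [-6, -13]
step 0: S = H·P̄·Hᵀ + R = [85 -8; -8 110]
step 0: K = P̄·Hᵀ·S⁻¹ = [-1434/4643 2175/4643; 2993/4643 -120/4643; 1430/4643 104/4643]
step 0: x' = x̄ + K·y = [8187/4643, 20746/4643, -14575/4643]
step 0: P' = (I − K·H)·P̄ = [76323/4643 68412/4643 -74148/4643; 68412/4643 80504/4643 -68532/4643; -74148/4643 -68532/4643 74252/4643]
step 1: x̄ = F·x = [66053/4643, -24901/4643, -1799/4643]
step 1: P̄ = F·P·Fᵀ + Q = [1843796/4643 -13923/4643 -372078/4643; -13923/4643 170889/4643 -21710/4643; -372078/4643 -21710/4643 96881/4643]
step 1: y = z − H·x̄ = [12771/4643, -142437/4643]
step 1: S = H·P̄·Hᵀ + R = [242922/4643 -621660/4643; -621660/4643 4795370/4643]
step 1: K = P̄·Hᵀ·S⁻¹ = [-152209/5588626 8526527/13971565; 14453269/16765878 1353768/13971565; 131487/5588626 -1560988/13971565]
step 1: x' = x̄ + K·y = [-127714321/27943130, -166665379/27943130, 86756689/27943130]
step 1: P' = (I − K·H)·P̄ = [222505737/27943130 202408503/27943130 -205452683/27943130; 202408503/27943130 888168281/83829390 -199700967/27943130; -205452683/27943130 -199700967/27943130 202330707/27943130]
step 2: x̄ = F·x = [-716473721/27943130, 99384219/13971565, 168671953/27943130]
step 2: P̄ = F·P·Fᵀ + Q = [17098522301/83829390 -247079453/13971565 -1128908451/27943130; -247079453/13971565 481583889/13971565 -20679996/13971565; -1128908451/27943130 -20679996/13971565 354372313/27943130]
step 2: y = z − H·x̄ = [-395383521/27943130, 561773333/13971565]
step 2: S = H·P̄·Hᵀ + R = [1346592627/27943130 -1310055036/13971565; -1310055036/13971565 22860206458/41914695]
step 2: K = P̄·Hᵀ·S⁻¹ = [-42129768125/733129047603 48055071452/81458783067; 201162872918/244376349201 1934457325/27152927689; 38199603017/733129047603 -7550112023/81458783067]
step 2: x' = x̄ + K·y = [-270564330965/244376349201, -136003638721/81458783067, 384217110446/244376349201]
step 2: P' = (I − K·H)·P̄ = [5603048506730/733129047603 1667344597054/244376349201 -5170552863662/733129047603; 1667344597054/244376349201 818195324267/81458783067 -1649934481129/244376349201; -5170552863662/733129047603 -1649934481129/244376349201 5102601855455/733129047603]

step 0: x' = [8187/4643, 20746/4643, -14575/4643], P' = [76323/4643 68412/4643 -74148/4643; 68412/4643 80504/4643 -68532/4643; -74148/4643 -68532/4643 74252/4643]
step 1: x' = [-127714321/27943130, -166665379/27943130, 86756689/27943130], P' = [222505737/27943130 202408503/27943130 -205452683/27943130; 202408503/27943130 888168281/83829390 -199700967/27943130; -205452683/27943130 -199700967/27943130 202330707/27943130]
step 2: x' = [-270564330965/244376349201, -136003638721/81458783067, 384217110446/244376349201], P' = [5603048506730/733129047603 1667344597054/244376349201 -5170552863662/733129047603; 1667344597054/244376349201 818195324267/81458783067 -1649934481129/244376349201; -5170552863662/733129047603 -1649934481129/244376349201 5102601855455/733129047603]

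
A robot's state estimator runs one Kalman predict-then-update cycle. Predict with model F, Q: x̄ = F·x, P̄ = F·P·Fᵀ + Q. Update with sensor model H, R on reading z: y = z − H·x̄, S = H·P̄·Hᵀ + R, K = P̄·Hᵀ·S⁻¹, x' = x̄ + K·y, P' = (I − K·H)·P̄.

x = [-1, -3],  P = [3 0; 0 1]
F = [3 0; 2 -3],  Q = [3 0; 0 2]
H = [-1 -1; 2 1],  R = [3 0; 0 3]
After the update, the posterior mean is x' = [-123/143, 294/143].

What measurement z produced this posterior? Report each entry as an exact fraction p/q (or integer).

z = [3, 3]

x̄ = F·x = [-3, 7]
P̄ = F·P·Fᵀ + Q = [30 18; 18 23]
S = H·P̄·Hᵀ + R = [92 -137; -137 218]
K = P̄·Hᵀ·S⁻¹ = [74/429 200/429; -95/143 -21/143]
x' − x̄ = [306/143, -707/143] = K·y
y = (KᵀK)⁻¹·Kᵀ·(x' − x̄) = [7, 2]
z = y + H·x̄ = [7, 2] + [-4, 1] = [3, 3]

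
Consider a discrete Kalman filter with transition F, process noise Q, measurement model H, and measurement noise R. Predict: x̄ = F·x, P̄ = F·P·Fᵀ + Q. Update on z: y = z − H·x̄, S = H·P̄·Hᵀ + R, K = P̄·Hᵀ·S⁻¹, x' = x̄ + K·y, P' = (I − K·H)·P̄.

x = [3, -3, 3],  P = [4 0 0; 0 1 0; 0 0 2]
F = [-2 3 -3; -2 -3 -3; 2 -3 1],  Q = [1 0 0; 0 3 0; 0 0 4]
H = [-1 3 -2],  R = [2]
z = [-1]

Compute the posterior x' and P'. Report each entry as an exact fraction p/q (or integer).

x̄ = F·x = [-24, -6, 18]
P̄ = F·P·Fᵀ + Q = [44 25 -31; 25 46 -13; -31 -13 31]
y = z − H·x̄ = [29]
S = H·P̄·Hᵀ + R = [466]
K = P̄·Hᵀ·S⁻¹ = [93/466; 139/466; -35/233]
x' = x̄ + K·y = [-8487/466, 1235/466, 3179/233]
P' = (I − K·H)·P̄ = [11855/466 -1277/466 -3968/233; -1277/466 2115/466 1836/233; -3968/233 1836/233 4773/233]

x' = [-8487/466, 1235/466, 3179/233]
P' = [11855/466 -1277/466 -3968/233; -1277/466 2115/466 1836/233; -3968/233 1836/233 4773/233]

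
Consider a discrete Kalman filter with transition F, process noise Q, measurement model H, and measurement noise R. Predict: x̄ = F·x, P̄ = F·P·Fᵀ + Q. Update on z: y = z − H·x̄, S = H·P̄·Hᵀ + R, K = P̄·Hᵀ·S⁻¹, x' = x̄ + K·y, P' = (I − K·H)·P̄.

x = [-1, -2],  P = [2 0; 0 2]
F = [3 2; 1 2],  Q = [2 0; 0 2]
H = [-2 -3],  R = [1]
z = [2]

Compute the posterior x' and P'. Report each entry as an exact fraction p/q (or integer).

x' = [-77/389, -217/389]
P' = [1288/389 -826/389; -826/389 572/389]

x̄ = F·x = [-7, -5]
P̄ = F·P·Fᵀ + Q = [28 14; 14 12]
y = z − H·x̄ = [-27]
S = H·P̄·Hᵀ + R = [389]
K = P̄·Hᵀ·S⁻¹ = [-98/389; -64/389]
x' = x̄ + K·y = [-77/389, -217/389]
P' = (I − K·H)·P̄ = [1288/389 -826/389; -826/389 572/389]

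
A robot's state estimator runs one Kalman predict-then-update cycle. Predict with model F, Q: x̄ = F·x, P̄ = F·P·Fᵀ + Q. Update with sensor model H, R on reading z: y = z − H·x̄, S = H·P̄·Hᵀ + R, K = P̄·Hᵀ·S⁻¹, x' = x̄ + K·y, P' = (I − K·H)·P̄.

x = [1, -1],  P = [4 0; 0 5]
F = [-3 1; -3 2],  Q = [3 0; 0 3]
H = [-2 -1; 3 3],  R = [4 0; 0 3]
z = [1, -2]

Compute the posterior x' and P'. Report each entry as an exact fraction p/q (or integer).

x̄ = F·x = [-4, -5]
P̄ = F·P·Fᵀ + Q = [44 46; 46 59]
y = z − H·x̄ = [-12, 25]
S = H·P̄·Hᵀ + R = [423 -855; -855 1758]
K = P̄·Hᵀ·S⁻¹ = [-1574/4203 -40/1401; 1289/4203 460/1401]
x' = x̄ + K·y = [-308/1401, -661/1401]
P' = (I − K·H)·P̄ = [6416/4203 -6536/4203; -6536/4203 7916/4203]

x' = [-308/1401, -661/1401]
P' = [6416/4203 -6536/4203; -6536/4203 7916/4203]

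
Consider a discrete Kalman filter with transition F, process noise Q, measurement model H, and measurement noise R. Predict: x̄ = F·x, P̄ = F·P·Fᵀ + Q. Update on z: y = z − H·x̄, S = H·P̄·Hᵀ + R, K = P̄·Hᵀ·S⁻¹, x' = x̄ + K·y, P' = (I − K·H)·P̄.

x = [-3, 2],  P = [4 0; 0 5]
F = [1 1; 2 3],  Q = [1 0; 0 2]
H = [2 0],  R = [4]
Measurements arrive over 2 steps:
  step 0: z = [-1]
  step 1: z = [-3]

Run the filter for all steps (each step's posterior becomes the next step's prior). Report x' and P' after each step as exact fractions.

step 0: x̄ = F·x = [-1, 0]
step 0: P̄ = F·P·Fᵀ + Q = [10 23; 23 63]
step 0: y = z − H·x̄ = [1]
step 0: S = H·P̄·Hᵀ + R = [44]
step 0: K = P̄·Hᵀ·S⁻¹ = [5/11; 23/22]
step 0: x' = x̄ + K·y = [-6/11, 23/22]
step 0: P' = (I − K·H)·P̄ = [10/11 23/11; 23/11 164/11]
step 1: x̄ = F·x = [1/2, 45/22]
step 1: P̄ = F·P·Fᵀ + Q = [21 57; 57 1814/11]
step 1: y = z − H·x̄ = [-4]
step 1: S = H·P̄·Hᵀ + R = [88]
step 1: K = P̄·Hᵀ·S⁻¹ = [21/44; 57/44]
step 1: x' = x̄ + K·y = [-31/22, -69/22]
step 1: P' = (I − K·H)·P̄ = [21/22 57/22; 57/22 379/22]

step 0: x' = [-6/11, 23/22], P' = [10/11 23/11; 23/11 164/11]
step 1: x' = [-31/22, -69/22], P' = [21/22 57/22; 57/22 379/22]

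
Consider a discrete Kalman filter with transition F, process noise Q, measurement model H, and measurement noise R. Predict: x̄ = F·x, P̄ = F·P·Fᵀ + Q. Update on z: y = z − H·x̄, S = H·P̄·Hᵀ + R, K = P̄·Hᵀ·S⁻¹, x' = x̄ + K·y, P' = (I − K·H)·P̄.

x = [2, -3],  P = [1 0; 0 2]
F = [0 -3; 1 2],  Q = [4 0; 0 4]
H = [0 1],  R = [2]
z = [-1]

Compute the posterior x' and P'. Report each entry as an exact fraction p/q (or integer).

x' = [33/5, -7/5]
P' = [62/5 -8/5; -8/5 26/15]

x̄ = F·x = [9, -4]
P̄ = F·P·Fᵀ + Q = [22 -12; -12 13]
y = z − H·x̄ = [3]
S = H·P̄·Hᵀ + R = [15]
K = P̄·Hᵀ·S⁻¹ = [-4/5; 13/15]
x' = x̄ + K·y = [33/5, -7/5]
P' = (I − K·H)·P̄ = [62/5 -8/5; -8/5 26/15]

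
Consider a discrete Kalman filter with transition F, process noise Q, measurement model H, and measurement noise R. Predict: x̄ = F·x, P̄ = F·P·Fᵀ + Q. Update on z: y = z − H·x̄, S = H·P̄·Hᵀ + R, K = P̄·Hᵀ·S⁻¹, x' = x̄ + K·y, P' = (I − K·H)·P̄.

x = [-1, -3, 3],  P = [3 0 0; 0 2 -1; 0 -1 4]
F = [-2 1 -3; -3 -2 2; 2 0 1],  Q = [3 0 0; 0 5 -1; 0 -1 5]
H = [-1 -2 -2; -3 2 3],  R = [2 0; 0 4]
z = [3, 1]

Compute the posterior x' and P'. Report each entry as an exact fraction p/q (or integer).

x̄ = F·x = [-10, 15, 1]
P̄ = F·P·Fᵀ + Q = [59 -18 -25; -18 64 -9; -25 -9 21]
y = z − H·x̄ = [25, -62]
S = H·P̄·Hᵀ + R = [157 -262; -262 1538]
K = P̄·Hᵀ·S⁻¹ = [-1305/6647 -1467/6647; -50443/86411 231/172822; 16489/86411 9551/86411]
x' = x̄ + K·y = [-8141/6647, 27929/86411, -93526/86411]
P' = (I − K·H)·P̄ = [4912/6647 -12321/6647 11170/6647; -12321/6647 1743291/172822 -741116/86411; 11170/6647 -741116/86411 652022/86411]

x' = [-8141/6647, 27929/86411, -93526/86411]
P' = [4912/6647 -12321/6647 11170/6647; -12321/6647 1743291/172822 -741116/86411; 11170/6647 -741116/86411 652022/86411]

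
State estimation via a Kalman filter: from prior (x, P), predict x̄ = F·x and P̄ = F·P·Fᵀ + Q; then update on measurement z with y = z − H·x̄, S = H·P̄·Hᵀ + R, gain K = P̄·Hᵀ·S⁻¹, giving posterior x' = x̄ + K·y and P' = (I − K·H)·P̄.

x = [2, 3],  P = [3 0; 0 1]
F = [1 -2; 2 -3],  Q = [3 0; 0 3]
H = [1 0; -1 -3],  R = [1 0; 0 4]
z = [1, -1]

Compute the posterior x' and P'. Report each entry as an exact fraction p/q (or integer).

x' = [308/603, 35/201]
P' = [452/603 -40/201; -40/201 32/67]

x̄ = F·x = [-4, -5]
P̄ = F·P·Fᵀ + Q = [10 12; 12 24]
y = z − H·x̄ = [5, -20]
S = H·P̄·Hᵀ + R = [11 -46; -46 302]
K = P̄·Hᵀ·S⁻¹ = [452/603 -23/603; -40/201 -62/201]
x' = x̄ + K·y = [308/603, 35/201]
P' = (I − K·H)·P̄ = [452/603 -40/201; -40/201 32/67]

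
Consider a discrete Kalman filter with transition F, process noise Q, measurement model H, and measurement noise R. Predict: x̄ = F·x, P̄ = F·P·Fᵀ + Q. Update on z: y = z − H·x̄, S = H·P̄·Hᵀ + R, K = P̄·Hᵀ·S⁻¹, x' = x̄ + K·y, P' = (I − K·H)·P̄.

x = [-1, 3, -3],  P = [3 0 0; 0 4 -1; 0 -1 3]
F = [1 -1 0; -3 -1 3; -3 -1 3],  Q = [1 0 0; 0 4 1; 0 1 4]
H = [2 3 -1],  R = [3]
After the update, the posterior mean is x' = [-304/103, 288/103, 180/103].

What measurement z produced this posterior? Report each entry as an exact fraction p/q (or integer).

z = [1]

x̄ = F·x = [-4, -9, -9]
P̄ = F·P·Fᵀ + Q = [8 -2 -2; -2 68 65; -2 65 68]
S = H·P̄·Hᵀ + R = [309]
K = P̄·Hᵀ·S⁻¹ = [4/103; 45/103; 41/103]
x' − x̄ = [108/103, 1215/103, 1107/103] = K·y
y = (KᵀK)⁻¹·Kᵀ·(x' − x̄) = [27]
z = y + H·x̄ = [27] + [-26] = [1]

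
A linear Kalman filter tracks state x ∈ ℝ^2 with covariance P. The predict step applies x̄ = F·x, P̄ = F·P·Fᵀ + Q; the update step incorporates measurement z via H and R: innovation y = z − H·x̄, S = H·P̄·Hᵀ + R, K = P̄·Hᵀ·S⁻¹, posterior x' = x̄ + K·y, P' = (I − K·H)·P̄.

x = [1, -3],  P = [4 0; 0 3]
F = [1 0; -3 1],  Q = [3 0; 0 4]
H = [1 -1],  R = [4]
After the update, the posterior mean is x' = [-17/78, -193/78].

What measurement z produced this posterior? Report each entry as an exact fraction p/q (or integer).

z = [2]

x̄ = F·x = [1, -6]
P̄ = F·P·Fᵀ + Q = [7 -12; -12 43]
S = H·P̄·Hᵀ + R = [78]
K = P̄·Hᵀ·S⁻¹ = [19/78; -55/78]
x' − x̄ = [-95/78, 275/78] = K·y
y = (KᵀK)⁻¹·Kᵀ·(x' − x̄) = [-5]
z = y + H·x̄ = [-5] + [7] = [2]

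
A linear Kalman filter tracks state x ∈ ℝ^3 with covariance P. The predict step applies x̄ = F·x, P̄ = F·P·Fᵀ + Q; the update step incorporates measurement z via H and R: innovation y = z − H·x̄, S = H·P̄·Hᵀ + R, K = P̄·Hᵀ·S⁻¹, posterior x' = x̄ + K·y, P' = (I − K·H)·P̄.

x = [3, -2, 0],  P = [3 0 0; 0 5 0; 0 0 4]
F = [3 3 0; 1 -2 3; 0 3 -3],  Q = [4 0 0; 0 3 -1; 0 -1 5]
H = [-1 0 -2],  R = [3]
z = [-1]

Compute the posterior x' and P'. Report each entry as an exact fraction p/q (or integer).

x' = [3469/603, 2671/603, -1448/603]
P' = [18272/603 13067/603 -8887/603; 13067/603 13361/603 -6766/603; -8887/603 -6766/603 4769/603]

x̄ = F·x = [3, 7, -6]
P̄ = F·P·Fᵀ + Q = [76 -21 45; -21 62 -67; 45 -67 86]
y = z − H·x̄ = [-10]
S = H·P̄·Hᵀ + R = [603]
K = P̄·Hᵀ·S⁻¹ = [-166/603; 155/603; -217/603]
x' = x̄ + K·y = [3469/603, 2671/603, -1448/603]
P' = (I − K·H)·P̄ = [18272/603 13067/603 -8887/603; 13067/603 13361/603 -6766/603; -8887/603 -6766/603 4769/603]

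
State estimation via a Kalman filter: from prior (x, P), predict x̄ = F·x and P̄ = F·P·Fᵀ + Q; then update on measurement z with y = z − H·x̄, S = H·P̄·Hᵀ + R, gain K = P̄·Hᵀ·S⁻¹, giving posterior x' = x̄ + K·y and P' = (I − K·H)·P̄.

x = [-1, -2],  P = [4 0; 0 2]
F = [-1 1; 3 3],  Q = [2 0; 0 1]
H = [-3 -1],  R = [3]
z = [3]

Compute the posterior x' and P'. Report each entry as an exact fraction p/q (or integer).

x̄ = F·x = [-1, -9]
P̄ = F·P·Fᵀ + Q = [8 -6; -6 55]
y = z − H·x̄ = [-9]
S = H·P̄·Hᵀ + R = [94]
K = P̄·Hᵀ·S⁻¹ = [-9/47; -37/94]
x' = x̄ + K·y = [34/47, -513/94]
P' = (I − K·H)·P̄ = [214/47 -615/47; -615/47 3801/94]

x' = [34/47, -513/94]
P' = [214/47 -615/47; -615/47 3801/94]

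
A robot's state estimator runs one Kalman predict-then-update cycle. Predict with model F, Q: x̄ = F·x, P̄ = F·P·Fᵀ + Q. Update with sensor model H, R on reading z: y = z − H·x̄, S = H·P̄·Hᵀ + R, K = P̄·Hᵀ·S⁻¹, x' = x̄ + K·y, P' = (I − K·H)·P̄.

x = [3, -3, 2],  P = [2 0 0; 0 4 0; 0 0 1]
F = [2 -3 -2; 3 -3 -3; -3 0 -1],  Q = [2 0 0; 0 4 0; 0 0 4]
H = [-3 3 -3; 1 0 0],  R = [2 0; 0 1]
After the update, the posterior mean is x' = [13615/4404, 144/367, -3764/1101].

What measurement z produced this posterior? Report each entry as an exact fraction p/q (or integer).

z = [2, 3]

x̄ = F·x = [11, 12, -11]
P̄ = F·P·Fᵀ + Q = [50 54 -10; 54 67 -15; -10 -15 23]
S = H·P̄·Hᵀ + R = [380 42; 42 51]
K = P̄·Hᵀ·S⁻¹ = [7/2936 4309/4404; 42/367 354/367; -161/734 -17/1101]
x' − x̄ = [-34829/4404, -4260/367, 8347/1101] = K·y
y = (KᵀK)⁻¹·Kᵀ·(x' − x̄) = [-34, -8]
z = y + H·x̄ = [-34, -8] + [36, 11] = [2, 3]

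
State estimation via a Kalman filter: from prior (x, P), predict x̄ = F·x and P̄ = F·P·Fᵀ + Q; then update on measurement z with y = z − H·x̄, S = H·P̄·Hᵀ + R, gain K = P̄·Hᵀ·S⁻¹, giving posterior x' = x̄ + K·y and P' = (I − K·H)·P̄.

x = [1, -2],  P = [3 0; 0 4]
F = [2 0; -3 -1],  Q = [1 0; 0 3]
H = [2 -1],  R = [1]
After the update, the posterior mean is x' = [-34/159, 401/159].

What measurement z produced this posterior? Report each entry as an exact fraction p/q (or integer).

x̄ = F·x = [2, -1]
P̄ = F·P·Fᵀ + Q = [13 -18; -18 34]
S = H·P̄·Hᵀ + R = [159]
K = P̄·Hᵀ·S⁻¹ = [44/159; -70/159]
x' − x̄ = [-352/159, 560/159] = K·y
y = (KᵀK)⁻¹·Kᵀ·(x' − x̄) = [-8]
z = y + H·x̄ = [-8] + [5] = [-3]

z = [-3]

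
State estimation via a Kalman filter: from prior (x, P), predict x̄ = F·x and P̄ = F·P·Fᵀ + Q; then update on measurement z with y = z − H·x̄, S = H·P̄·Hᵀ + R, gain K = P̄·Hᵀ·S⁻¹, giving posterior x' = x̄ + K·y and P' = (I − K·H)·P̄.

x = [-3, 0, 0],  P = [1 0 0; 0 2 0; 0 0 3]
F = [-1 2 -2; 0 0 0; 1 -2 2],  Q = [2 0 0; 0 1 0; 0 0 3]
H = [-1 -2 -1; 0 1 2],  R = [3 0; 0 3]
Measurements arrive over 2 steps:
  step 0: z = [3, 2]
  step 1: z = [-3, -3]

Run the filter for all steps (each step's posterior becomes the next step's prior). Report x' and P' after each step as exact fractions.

step 0: x' = [-295/142, -38/71, 315/284], P' = [201/71 -69/142 -63/142; -69/142 189/284 -24/71; -63/142 -24/71 255/284]
step 1: x' = [7764/3115, 6757/12460, -19697/12460], P' = [8493/3115 -2973/6230 -2547/6230; -2973/6230 8283/12460 -1062/3115; -2547/6230 -1062/3115 11043/12460]

step 0: x̄ = F·x = [3, 0, -3]
step 0: P̄ = F·P·Fᵀ + Q = [23 0 -21; 0 1 0; -21 0 24]
step 0: y = z − H·x̄ = [3, 8]
step 0: S = H·P̄·Hᵀ + R = [12 -8; -8 100]
step 0: K = P̄·Hᵀ·S⁻¹ = [-67/142 -65/142; -12/71 -1/284; 21/284 69/142]
step 0: x' = x̄ + K·y = [-295/142, -38/71, 315/284]
step 0: P' = (I − K·H)·P̄ = [201/71 -69/142 -63/142; -69/142 189/284 -24/71; -63/142 -24/71 255/284]
step 1: x̄ = F·x = [-86/71, 0, 86/71]
step 1: P̄ = F·P·Fᵀ + Q = [991/71 0 -849/71; 0 1 0; -849/71 0 1062/71]
step 1: y = z − H·x̄ = [-3, -385/71]
step 1: S = H·P̄·Hᵀ + R = [12 -8; -8 4532/71]
step 1: K = P̄·Hᵀ·S⁻¹ = [-2831/6230 -2689/6230; -531/3115 -71/12460; 849/12460 2973/6230]
step 1: x' = x̄ + K·y = [7764/3115, 6757/12460, -19697/12460]
step 1: P' = (I − K·H)·P̄ = [8493/3115 -2973/6230 -2547/6230; -2973/6230 8283/12460 -1062/3115; -2547/6230 -1062/3115 11043/12460]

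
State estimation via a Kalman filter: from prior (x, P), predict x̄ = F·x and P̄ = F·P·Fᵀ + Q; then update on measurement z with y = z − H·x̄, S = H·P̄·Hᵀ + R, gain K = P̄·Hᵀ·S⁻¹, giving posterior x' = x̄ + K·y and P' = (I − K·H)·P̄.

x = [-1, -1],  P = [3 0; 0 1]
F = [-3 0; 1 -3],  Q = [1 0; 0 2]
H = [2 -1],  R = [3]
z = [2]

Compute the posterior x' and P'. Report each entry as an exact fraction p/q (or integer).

x̄ = F·x = [3, 2]
P̄ = F·P·Fᵀ + Q = [28 -9; -9 14]
y = z − H·x̄ = [-2]
S = H·P̄·Hᵀ + R = [165]
K = P̄·Hᵀ·S⁻¹ = [13/33; -32/165]
x' = x̄ + K·y = [73/33, 394/165]
P' = (I − K·H)·P̄ = [79/33 119/33; 119/33 1286/165]

x' = [73/33, 394/165]
P' = [79/33 119/33; 119/33 1286/165]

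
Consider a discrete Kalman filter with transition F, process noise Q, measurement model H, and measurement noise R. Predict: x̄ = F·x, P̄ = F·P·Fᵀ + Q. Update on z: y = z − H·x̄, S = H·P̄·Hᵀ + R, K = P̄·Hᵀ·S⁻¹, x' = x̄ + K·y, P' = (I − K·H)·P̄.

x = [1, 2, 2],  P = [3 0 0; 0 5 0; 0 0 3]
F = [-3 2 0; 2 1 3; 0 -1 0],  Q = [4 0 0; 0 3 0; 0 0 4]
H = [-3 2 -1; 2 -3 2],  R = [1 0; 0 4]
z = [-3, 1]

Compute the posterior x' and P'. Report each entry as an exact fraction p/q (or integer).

x̄ = F·x = [1, 10, -2]
P̄ = F·P·Fᵀ + Q = [51 -8 -10; -8 47 -5; -10 -5 9]
y = z − H·x̄ = [-22, 33]
S = H·P̄·Hᵀ + R = [713 -665; -665 743]
K = P̄·Hᵀ·S⁻¹ = [-47647/87534 -30157/87534; -9833/43767 -18638/43767; 2803/14589 2764/14589]
x' = x̄ + K·y = [140587/87534, 38942/43767, 368/14589]
P' = (I − K·H)·P̄ = [85003/87534 62045/43767 6803/14589; 62045/43767 153962/43767 43874/14589; 6803/14589 43874/14589 21512/4863]

x' = [140587/87534, 38942/43767, 368/14589]
P' = [85003/87534 62045/43767 6803/14589; 62045/43767 153962/43767 43874/14589; 6803/14589 43874/14589 21512/4863]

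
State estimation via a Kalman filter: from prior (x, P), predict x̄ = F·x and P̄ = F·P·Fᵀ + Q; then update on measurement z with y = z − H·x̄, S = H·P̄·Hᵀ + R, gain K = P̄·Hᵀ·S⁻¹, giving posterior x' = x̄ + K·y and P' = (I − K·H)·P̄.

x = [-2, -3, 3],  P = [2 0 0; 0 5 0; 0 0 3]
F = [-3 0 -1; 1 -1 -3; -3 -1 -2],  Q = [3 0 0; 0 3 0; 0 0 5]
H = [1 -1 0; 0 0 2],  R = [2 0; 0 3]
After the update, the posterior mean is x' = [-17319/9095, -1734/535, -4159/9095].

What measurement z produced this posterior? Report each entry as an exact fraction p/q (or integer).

z = [1, -1]

x̄ = F·x = [3, -8, 3]
P̄ = F·P·Fᵀ + Q = [24 3 24; 3 37 17; 24 17 40]
S = H·P̄·Hᵀ + R = [57 14; 14 163]
K = P̄·Hᵀ·S⁻¹ = [2751/9095 2442/9095; -354/535 142/535; 21/9095 4462/9095]
x' − x̄ = [-44604/9095, 2546/535, -31444/9095] = K·y
y = (KᵀK)⁻¹·Kᵀ·(x' − x̄) = [-10, -7]
z = y + H·x̄ = [-10, -7] + [11, 6] = [1, -1]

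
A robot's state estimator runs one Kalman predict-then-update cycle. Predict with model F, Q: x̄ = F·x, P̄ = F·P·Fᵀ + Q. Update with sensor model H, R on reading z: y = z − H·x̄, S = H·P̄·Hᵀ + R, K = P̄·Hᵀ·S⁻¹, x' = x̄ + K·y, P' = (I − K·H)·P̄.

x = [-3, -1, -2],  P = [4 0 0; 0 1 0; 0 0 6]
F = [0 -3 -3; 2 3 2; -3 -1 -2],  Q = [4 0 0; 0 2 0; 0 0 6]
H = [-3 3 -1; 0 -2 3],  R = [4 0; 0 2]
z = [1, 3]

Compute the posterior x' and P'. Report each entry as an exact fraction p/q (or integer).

x' = [-501102/337811, -355766/337811, 108829/337811]
P' = [630866/337811 636984/337811 384858/337811; 636984/337811 854058/337811 549174/337811; 384858/337811 549174/337811 427168/337811]

x̄ = F·x = [9, -13, 14]
P̄ = F·P·Fᵀ + Q = [67 -45 39; -45 51 -51; 39 -51 67]
y = z − H·x̄ = [81, -65]
S = H·P̄·Hᵀ + R = [2483 -1689; -1689 1421]
K = P̄·Hᵀ·S⁻¹ = [-91626/337811 -59697/337811; 25512/337811 -30297/337811; 16445/337811 91578/337811]
x' = x̄ + K·y = [-501102/337811, -355766/337811, 108829/337811]
P' = (I − K·H)·P̄ = [630866/337811 636984/337811 384858/337811; 636984/337811 854058/337811 549174/337811; 384858/337811 549174/337811 427168/337811]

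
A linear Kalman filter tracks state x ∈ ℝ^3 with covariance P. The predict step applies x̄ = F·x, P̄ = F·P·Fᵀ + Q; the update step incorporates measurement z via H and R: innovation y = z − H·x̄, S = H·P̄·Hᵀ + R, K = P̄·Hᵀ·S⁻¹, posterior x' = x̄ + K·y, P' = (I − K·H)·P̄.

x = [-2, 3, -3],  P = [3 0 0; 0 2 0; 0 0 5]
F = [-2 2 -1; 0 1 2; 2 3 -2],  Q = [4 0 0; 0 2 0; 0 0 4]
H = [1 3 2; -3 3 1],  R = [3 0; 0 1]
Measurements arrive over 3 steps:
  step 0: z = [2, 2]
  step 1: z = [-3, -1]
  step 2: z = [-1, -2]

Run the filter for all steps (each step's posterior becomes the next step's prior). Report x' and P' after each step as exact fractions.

step 0: x' = [-982/19913, 7407/19913, 12655/19913], P' = [40979/19913 89104/19913 -148876/19913; 89104/19913 1456632/139391 -2479598/139391; -148876/19913 -2479598/139391 4299626/139391]
step 1: x' = [9392310811/27673025565, 30750106853/27673025565, -90024080567/27673025565], P' = [16435836146/27673025565 31479043198/27673025565 -50660324902/27673025565; 31479043198/27673025565 78914834354/27673025565 -136745428376/27673025565; -50660324902/27673025565 -136745428376/27673025565 252494250584/27673025565]
step 2: x' = [-172762384869301/1604965188990289, -2056042975748899/1604965188990289, 2342978612906877/1604965188990289], P' = [930358153961108/1604965188990289 1763774788185272/1604965188990289 -2823006789433828/1604965188990289; 1763774788185272/1604965188990289 4409118979822464/1604965188990289 -7618816313371462/1604965188990289; -2823006789433828/1604965188990289 -7618816313371462/1604965188990289 14063298752121842/1604965188990289]

step 0: x̄ = F·x = [13, -3, 11]
step 0: P̄ = F·P·Fᵀ + Q = [29 -6 10; -6 24 -14; 10 -14 54]
step 0: y = z − H·x̄ = [-24, 39]
step 0: S = H·P̄·Hᵀ + R = [300 97; 97 496]
step 0: K = P̄·Hᵀ·S⁻¹ = [3513/19913 -4501/19913; 11476/139391 19114/139391; 39442/139391 -12772/139391]
step 0: x' = x̄ + K·y = [-982/19913, 7407/19913, 12655/19913]
step 0: P' = (I − K·H)·P̄ = [40979/19913 89104/19913 -148876/19913; 89104/19913 1456632/139391 -2479598/139391; -148876/19913 -2479598/139391 4299626/139391]
step 1: x̄ = F·x = [4123/19913, 32717/19913, -5053/19913]
step 1: P̄ = F·P·Fᵀ + Q = [12591170/139391 -10203710/139391 30217098/139391; -10203710/139391 9015526/139391 -25668072/139391; 30217098/139391 -25668072/139391 77590136/139391]
step 1: y = z − H·x̄ = [-151907/19913, -100642/19913]
step 1: S = H·P̄·Hᵀ + R = [156138889/139391 -17475626/19913; -17475626/19913 17220793/19913]
step 1: K = P̄·Hᵀ·S⁻¹ = [3184105312/27673025565 -5530703746/27673025565; -1755770164/27673025565 5561945092/27673025565; 14697297046/27673025565 -5761059838/27673025565]
step 1: x' = x̄ + K·y = [9392310811/27673025565, 30750106853/27673025565, -90024080567/27673025565]
step 1: P' = (I − K·H)·P̄ = [16435836146/27673025565 31479043198/27673025565 -50660324902/27673025565; 31479043198/27673025565 78914834354/27673025565 -136745428376/27673025565; -50660324902/27673025565 -136745428376/27673025565 252494250584/27673025565]
step 2: x̄ = F·x = [132739672651/27673025565, -149298054281/27673025565, 19405540221/1844868371]
step 2: P̄ = F·P·Fᵀ + Q = [837097103156/27673025565 -617711904376/27673025565 113711561676/1844868371; -617711904376/27673025565 597256174316/27673025565 -97326495066/1844868371; 113711561676/1844868371 -97326495066/1844868371 288041481098/1844868371]
step 2: y = z − H·x̄ = [-294684742003/27673025565, 166561342117/9224341855]
step 2: S = H·P̄·Hᵀ + R = [9175563776999/27673025565 -2151971280346/9224341855; -2151971280346/9224341855 3127621303757/9224341855]
step 2: K = P̄·Hᵀ·S⁻¹ = [191889646549756/1604965188990289 -322756886761336/1604965188990289; -82166966363420/1604965188990289 317216261540114/1604965188990289; 815713924898490/1604965188990289 -324129819691060/1604965188990289]
step 2: x' = x̄ + K·y = [-172762384869301/1604965188990289, -2056042975748899/1604965188990289, 2342978612906877/1604965188990289]
step 2: P' = (I − K·H)·P̄ = [930358153961108/1604965188990289 1763774788185272/1604965188990289 -2823006789433828/1604965188990289; 1763774788185272/1604965188990289 4409118979822464/1604965188990289 -7618816313371462/1604965188990289; -2823006789433828/1604965188990289 -7618816313371462/1604965188990289 14063298752121842/1604965188990289]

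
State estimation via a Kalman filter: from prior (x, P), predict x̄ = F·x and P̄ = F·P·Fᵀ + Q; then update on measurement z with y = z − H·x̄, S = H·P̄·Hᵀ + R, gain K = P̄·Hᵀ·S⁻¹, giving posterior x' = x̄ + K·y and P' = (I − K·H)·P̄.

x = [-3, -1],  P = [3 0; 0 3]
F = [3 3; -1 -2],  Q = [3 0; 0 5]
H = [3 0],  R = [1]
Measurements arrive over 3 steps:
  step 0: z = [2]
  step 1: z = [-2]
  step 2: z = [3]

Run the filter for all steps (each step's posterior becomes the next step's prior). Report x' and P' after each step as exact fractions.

step 0: x' = [165/257, -254/257], P' = [57/514 -27/514; -27/514 3719/514]
step 1: x' = [-105387/157937, 173530/157937], P' = [17520/157937 -11121/157937; -11121/157937 2027761/315874]
step 2: x' = [172421133/172328149, -231712669/172328149], P' = [19112475/172328149 -12071508/172328149; -12071508/172328149 1105333287/172328149]

step 0: x̄ = F·x = [-12, 5]
step 0: P̄ = F·P·Fᵀ + Q = [57 -27; -27 20]
step 0: y = z − H·x̄ = [38]
step 0: S = H·P̄·Hᵀ + R = [514]
step 0: K = P̄·Hᵀ·S⁻¹ = [171/514; -81/514]
step 0: x' = x̄ + K·y = [165/257, -254/257]
step 0: P' = (I − K·H)·P̄ = [57/514 -27/514; -27/514 3719/514]
step 1: x̄ = F·x = [-267/257, 343/257]
step 1: P̄ = F·P·Fᵀ + Q = [17520/257 -11121/257; -11121/257 17395/514]
step 1: y = z − H·x̄ = [287/257]
step 1: S = H·P̄·Hᵀ + R = [157937/257]
step 1: K = P̄·Hᵀ·S⁻¹ = [52560/157937; -33363/157937]
step 1: x' = x̄ + K·y = [-105387/157937, 173530/157937]
step 1: P' = (I − K·H)·P̄ = [17520/157937 -11121/157937; -11121/157937 2027761/315874]
step 2: x̄ = F·x = [204429/157937, -241673/157937]
step 2: P̄ = F·P·Fᵀ + Q = [19112475/315874 -6035754/157937; -6035754/157937 4818243/157937]
step 2: y = z − H·x̄ = [-139476/157937]
step 2: S = H·P̄·Hᵀ + R = [172328149/315874]
step 2: K = P̄·Hᵀ·S⁻¹ = [57337425/172328149; -36214524/172328149]
step 2: x' = x̄ + K·y = [172421133/172328149, -231712669/172328149]
step 2: P' = (I − K·H)·P̄ = [19112475/172328149 -12071508/172328149; -12071508/172328149 1105333287/172328149]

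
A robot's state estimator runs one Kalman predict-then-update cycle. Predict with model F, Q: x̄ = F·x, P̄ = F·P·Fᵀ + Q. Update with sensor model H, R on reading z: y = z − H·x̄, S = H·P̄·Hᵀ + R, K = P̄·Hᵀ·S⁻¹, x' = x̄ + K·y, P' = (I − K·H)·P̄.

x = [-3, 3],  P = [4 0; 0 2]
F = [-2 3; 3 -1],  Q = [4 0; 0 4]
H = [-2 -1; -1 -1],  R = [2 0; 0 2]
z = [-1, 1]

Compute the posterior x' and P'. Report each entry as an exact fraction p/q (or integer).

x̄ = F·x = [15, -12]
P̄ = F·P·Fᵀ + Q = [38 -30; -30 42]
y = z − H·x̄ = [17, 4]
S = H·P̄·Hᵀ + R = [76 28; 28 22]
K = P̄·Hᵀ·S⁻¹ = [-197/222 85/111; 61/74 -59/37]
x' = x̄ + K·y = [661/222, -323/74]
P' = (I − K·H)·P̄ = [367/111 -179/37; -179/37 297/37]

x' = [661/222, -323/74]
P' = [367/111 -179/37; -179/37 297/37]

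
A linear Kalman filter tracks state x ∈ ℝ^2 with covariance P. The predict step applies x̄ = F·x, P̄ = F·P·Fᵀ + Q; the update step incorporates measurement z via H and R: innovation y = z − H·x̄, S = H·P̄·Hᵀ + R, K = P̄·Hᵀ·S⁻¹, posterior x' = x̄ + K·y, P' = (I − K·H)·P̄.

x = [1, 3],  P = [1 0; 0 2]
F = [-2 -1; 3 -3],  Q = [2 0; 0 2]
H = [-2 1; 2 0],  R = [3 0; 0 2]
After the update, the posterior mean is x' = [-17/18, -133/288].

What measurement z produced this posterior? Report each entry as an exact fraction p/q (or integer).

z = [2, -1]

x̄ = F·x = [-5, -6]
P̄ = F·P·Fᵀ + Q = [8 0; 0 29]
S = H·P̄·Hᵀ + R = [64 -32; -32 34]
K = P̄·Hᵀ·S⁻¹ = [-1/36 4/9; 493/576 29/36]
x' − x̄ = [73/18, 1595/288] = K·y
y = (KᵀK)⁻¹·Kᵀ·(x' − x̄) = [-2, 9]
z = y + H·x̄ = [-2, 9] + [4, -10] = [2, -1]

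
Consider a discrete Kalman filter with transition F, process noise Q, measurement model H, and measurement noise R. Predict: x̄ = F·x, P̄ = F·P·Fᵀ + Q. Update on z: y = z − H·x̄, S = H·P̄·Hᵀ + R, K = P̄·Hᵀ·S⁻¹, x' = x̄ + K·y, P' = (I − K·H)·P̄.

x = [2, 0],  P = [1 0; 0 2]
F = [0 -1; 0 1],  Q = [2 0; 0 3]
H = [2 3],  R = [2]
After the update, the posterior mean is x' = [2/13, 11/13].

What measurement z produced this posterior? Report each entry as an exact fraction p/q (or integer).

x̄ = F·x = [0, 0]
P̄ = F·P·Fᵀ + Q = [4 -2; -2 5]
S = H·P̄·Hᵀ + R = [39]
K = P̄·Hᵀ·S⁻¹ = [2/39; 11/39]
x' − x̄ = [2/13, 11/13] = K·y
y = (KᵀK)⁻¹·Kᵀ·(x' − x̄) = [3]
z = y + H·x̄ = [3] + [0] = [3]

z = [3]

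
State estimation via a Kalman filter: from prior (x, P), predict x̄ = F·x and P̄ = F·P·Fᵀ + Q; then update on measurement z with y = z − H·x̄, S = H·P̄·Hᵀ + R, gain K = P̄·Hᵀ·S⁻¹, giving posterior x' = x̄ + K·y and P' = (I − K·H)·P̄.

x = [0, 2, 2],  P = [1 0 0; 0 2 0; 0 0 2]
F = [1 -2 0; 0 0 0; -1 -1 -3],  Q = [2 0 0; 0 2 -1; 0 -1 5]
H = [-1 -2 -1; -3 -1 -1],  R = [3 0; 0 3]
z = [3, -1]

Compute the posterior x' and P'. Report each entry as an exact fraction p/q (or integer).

x' = [809/529, -48/529, -4303/1058]
P' = [609/529 213/529 -1446/529; 213/529 825/529 -3177/1058; -1446/529 -3177/1058 11487/1058]

x̄ = F·x = [-4, 0, -8]
P̄ = F·P·Fᵀ + Q = [11 0 3; 0 2 -1; 3 -1 26]
y = z − H·x̄ = [-9, -21]
S = H·P̄·Hᵀ + R = [50 72; 72 146]
K = P̄·Hᵀ·S⁻¹ = [137/529 -198/529; -183/1058 83/1058; -747/1058 61/529]
x' = x̄ + K·y = [809/529, -48/529, -4303/1058]
P' = (I − K·H)·P̄ = [609/529 213/529 -1446/529; 213/529 825/529 -3177/1058; -1446/529 -3177/1058 11487/1058]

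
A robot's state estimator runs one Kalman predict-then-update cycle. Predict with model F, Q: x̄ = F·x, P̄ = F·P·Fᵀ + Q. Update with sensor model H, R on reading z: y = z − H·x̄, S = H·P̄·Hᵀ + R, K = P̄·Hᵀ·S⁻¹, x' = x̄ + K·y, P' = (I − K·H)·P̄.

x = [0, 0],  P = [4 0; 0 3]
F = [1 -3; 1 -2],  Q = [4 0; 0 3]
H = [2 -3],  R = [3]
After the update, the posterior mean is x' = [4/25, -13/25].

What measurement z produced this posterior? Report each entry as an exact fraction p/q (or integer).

z = [2]

x̄ = F·x = [0, 0]
P̄ = F·P·Fᵀ + Q = [35 22; 22 19]
S = H·P̄·Hᵀ + R = [50]
K = P̄·Hᵀ·S⁻¹ = [2/25; -13/50]
x' − x̄ = [4/25, -13/25] = K·y
y = (KᵀK)⁻¹·Kᵀ·(x' − x̄) = [2]
z = y + H·x̄ = [2] + [0] = [2]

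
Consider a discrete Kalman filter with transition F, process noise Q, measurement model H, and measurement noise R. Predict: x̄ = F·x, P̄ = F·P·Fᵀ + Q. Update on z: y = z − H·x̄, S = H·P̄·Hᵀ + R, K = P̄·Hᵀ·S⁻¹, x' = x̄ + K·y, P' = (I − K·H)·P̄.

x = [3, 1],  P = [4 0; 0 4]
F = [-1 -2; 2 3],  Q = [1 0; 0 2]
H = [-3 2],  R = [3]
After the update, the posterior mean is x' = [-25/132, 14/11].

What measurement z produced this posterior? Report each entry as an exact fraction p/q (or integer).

z = [3]

x̄ = F·x = [-5, 9]
P̄ = F·P·Fᵀ + Q = [21 -32; -32 54]
S = H·P̄·Hᵀ + R = [792]
K = P̄·Hᵀ·S⁻¹ = [-127/792; 17/66]
x' − x̄ = [635/132, -85/11] = K·y
y = (KᵀK)⁻¹·Kᵀ·(x' − x̄) = [-30]
z = y + H·x̄ = [-30] + [33] = [3]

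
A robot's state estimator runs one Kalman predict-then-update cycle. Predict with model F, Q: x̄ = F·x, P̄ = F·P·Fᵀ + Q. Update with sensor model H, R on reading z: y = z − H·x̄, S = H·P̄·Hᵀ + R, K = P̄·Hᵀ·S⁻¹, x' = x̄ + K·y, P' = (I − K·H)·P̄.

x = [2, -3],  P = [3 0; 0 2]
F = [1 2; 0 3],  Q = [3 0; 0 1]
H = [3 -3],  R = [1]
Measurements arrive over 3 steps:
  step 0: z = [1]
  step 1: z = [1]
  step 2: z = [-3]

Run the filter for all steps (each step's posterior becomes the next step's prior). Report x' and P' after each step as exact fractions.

step 0: x̄ = F·x = [-4, -9]
step 0: P̄ = F·P·Fᵀ + Q = [14 12; 12 19]
step 0: y = z − H·x̄ = [-14]
step 0: S = H·P̄·Hᵀ + R = [82]
step 0: K = P̄·Hᵀ·S⁻¹ = [3/41; -21/82]
step 0: x' = x̄ + K·y = [-206/41, -222/41]
step 0: P' = (I − K·H)·P̄ = [556/41 555/41; 555/41 1117/82]
step 1: x̄ = F·x = [-650/41, -666/41]
step 1: P̄ = F·P·Fᵀ + Q = [5133/41 5016/41; 5016/41 10135/82]
step 1: y = z − H·x̄ = [-7/41]
step 1: S = H·P̄·Hᵀ + R = [3115/82]
step 1: K = P̄·Hᵀ·S⁻¹ = [702/3115; -309/3115]
step 1: x' = x̄ + K·y = [-7072/445, -7221/445]
step 1: P' = (I − K·H)·P̄ = [383973/3115 383739/3115; 383739/3115 383842/3115]
step 2: x̄ = F·x = [-21514/445, -21663/445]
step 2: P̄ = F·P·Fᵀ + Q = [494806/445 493467/445; 493467/445 3457693/3115]
step 2: y = z − H·x̄ = [-1782/445]
step 2: S = H·P̄·Hᵀ + R = [118288/3115]
step 2: K = P̄·Hᵀ·S⁻¹ = [28119/118288; -642/7393]
step 2: x' = x̄ + K·y = [-2915681/59144, -357327/7393]
step 2: P' = (I − K·H)·P̄ = [131273389/118288 8204001/7393; 8204001/7393 8204215/7393]

step 0: x' = [-206/41, -222/41], P' = [556/41 555/41; 555/41 1117/82]
step 1: x' = [-7072/445, -7221/445], P' = [383973/3115 383739/3115; 383739/3115 383842/3115]
step 2: x' = [-2915681/59144, -357327/7393], P' = [131273389/118288 8204001/7393; 8204001/7393 8204215/7393]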